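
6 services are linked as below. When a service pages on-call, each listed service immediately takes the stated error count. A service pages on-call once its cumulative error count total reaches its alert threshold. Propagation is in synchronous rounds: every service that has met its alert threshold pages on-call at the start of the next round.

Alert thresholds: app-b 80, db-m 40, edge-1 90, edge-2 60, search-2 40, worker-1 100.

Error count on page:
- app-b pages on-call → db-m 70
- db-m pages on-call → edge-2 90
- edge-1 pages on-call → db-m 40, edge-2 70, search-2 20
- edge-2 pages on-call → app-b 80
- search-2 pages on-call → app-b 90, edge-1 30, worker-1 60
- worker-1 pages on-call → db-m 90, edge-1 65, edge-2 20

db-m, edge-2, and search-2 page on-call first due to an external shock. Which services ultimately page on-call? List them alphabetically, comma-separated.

Round 1 — db-m, edge-2, search-2 page on-call (initial).
  app-b: +80+90 → 170 ≥ 80
  edge-1: +30 → 30 < 90
  worker-1: +60 → 60 < 100
Round 2 — app-b pages on-call.
No further pages.

app-b, db-m, edge-2, search-2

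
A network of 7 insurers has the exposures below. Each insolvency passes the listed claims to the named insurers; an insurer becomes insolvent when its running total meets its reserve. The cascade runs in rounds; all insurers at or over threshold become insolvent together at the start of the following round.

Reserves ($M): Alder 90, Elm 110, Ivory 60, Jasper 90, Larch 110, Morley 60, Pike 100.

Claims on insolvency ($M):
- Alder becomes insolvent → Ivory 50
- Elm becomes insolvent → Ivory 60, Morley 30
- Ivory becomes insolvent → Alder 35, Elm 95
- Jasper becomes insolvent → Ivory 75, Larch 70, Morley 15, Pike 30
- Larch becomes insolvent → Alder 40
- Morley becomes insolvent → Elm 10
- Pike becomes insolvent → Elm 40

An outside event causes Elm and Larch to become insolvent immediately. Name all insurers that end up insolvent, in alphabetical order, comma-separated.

Elm, Ivory, Larch

Round 1 — Elm, Larch become insolvent (initial).
  Alder: +40 → 40 < 90
  Ivory: +60 → 60 ≥ 60
  Morley: +30 → 30 < 60
Round 2 — Ivory becomes insolvent.
  Alder: +35 → 75 < 90
No further insolvencies.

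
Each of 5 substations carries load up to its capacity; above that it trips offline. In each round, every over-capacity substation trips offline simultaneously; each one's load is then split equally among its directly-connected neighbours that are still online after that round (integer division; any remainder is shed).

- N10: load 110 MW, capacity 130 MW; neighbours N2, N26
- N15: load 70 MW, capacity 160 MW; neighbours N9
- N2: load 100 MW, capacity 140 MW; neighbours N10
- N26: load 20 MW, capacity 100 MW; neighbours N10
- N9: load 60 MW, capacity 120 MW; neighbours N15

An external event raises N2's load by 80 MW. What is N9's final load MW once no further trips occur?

Round 1 — N2 at 180 > 140. N2 trips offline.
  N2 sheds 180 MW to N10: 180 each.
    N10: 110+180 = 290 > 130
Round 2 — N10 trips offline.
  N10 sheds 290 MW to N26: 290 each.
    N26: 20+290 = 310 > 100
Round 3 — N26 trips offline.
  N26 sheds 310 MW: no online neighbours, lost.
No further trips.

60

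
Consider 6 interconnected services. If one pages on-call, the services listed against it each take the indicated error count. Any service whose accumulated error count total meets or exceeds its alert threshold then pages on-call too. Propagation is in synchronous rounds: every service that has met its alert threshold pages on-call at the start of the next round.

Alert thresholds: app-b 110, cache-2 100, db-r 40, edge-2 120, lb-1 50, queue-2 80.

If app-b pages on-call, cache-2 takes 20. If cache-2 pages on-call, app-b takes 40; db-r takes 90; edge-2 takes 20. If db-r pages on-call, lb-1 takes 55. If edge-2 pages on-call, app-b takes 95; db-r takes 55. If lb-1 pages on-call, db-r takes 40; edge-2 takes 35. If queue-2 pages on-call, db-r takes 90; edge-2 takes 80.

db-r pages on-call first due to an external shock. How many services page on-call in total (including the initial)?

2

Round 1 — db-r pages on-call (initial).
  lb-1: +55 → 55 ≥ 50
Round 2 — lb-1 pages on-call.
  edge-2: +35 → 35 < 120
No further pages.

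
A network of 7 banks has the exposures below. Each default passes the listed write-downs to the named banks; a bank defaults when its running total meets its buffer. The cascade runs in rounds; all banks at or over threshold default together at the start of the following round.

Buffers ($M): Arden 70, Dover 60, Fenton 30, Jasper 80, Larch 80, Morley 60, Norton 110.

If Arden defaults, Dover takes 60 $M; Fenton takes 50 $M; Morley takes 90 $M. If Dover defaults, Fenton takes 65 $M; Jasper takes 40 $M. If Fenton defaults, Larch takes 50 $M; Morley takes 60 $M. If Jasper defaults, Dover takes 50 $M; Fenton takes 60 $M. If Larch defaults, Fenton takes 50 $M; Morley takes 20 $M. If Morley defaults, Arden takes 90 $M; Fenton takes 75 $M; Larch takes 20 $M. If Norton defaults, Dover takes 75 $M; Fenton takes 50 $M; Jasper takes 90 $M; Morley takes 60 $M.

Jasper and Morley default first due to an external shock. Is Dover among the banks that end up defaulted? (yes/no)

Round 1 — Jasper, Morley default (initial).
  Arden: +90 → 90 ≥ 70
  Dover: +50 → 50 < 60
  Fenton: +60+75 → 135 ≥ 30
  Larch: +20 → 20 < 80
Round 2 — Arden, Fenton default.
  Dover: +60 → 110 ≥ 60
  Larch: +50 → 70 < 80
Round 3 — Dover defaults.
No further defaults.

yes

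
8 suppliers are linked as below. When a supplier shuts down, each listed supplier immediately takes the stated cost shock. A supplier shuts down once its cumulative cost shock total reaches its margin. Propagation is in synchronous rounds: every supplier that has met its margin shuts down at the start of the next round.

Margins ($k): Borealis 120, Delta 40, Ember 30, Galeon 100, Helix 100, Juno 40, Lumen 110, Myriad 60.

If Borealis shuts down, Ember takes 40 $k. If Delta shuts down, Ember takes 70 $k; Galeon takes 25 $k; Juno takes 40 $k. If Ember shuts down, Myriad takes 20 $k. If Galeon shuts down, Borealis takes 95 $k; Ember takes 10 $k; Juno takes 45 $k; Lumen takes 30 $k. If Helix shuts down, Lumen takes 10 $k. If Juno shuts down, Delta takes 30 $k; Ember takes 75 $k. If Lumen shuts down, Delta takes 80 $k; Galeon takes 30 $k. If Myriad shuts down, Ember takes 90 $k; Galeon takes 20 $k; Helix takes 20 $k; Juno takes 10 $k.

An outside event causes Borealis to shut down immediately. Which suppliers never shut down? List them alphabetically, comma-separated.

Round 1 — Borealis shuts down (initial).
  Ember: +40 → 40 ≥ 30
Round 2 — Ember shuts down.
  Myriad: +20 → 20 < 60
No further shutdowns.

Delta, Galeon, Helix, Juno, Lumen, Myriad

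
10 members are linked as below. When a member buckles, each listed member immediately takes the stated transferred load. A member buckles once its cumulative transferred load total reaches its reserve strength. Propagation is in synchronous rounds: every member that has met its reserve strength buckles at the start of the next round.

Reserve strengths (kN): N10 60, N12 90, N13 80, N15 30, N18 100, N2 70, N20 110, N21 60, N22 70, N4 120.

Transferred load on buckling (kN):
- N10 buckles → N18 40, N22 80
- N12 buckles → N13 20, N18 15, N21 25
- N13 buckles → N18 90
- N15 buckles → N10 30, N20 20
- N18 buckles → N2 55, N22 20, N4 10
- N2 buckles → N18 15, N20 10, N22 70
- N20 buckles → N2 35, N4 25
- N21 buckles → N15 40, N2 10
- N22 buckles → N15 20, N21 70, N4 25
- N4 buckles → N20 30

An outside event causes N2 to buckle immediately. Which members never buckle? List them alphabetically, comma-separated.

N10, N12, N13, N18, N20, N4

Round 1 — N2 buckles (initial).
  N18: +15 → 15 < 100
  N20: +10 → 10 < 110
  N22: +70 → 70 ≥ 70
Round 2 — N22 buckles.
  N15: +20 → 20 < 30
  N21: +70 → 70 ≥ 60
  N4: +25 → 25 < 120
Round 3 — N21 buckles.
  N15: +40 → 60 ≥ 30
Round 4 — N15 buckles.
  N10: +30 → 30 < 60
  N20: +20 → 30 < 110
No further bucklings.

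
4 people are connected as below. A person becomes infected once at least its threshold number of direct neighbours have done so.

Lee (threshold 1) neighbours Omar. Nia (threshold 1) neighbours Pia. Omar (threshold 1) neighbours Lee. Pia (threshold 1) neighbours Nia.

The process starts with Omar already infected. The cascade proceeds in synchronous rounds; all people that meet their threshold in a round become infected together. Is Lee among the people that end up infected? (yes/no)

yes

Round 1 — Omar becomes infected (initial).
Round 2 — checking thresholds:
  Lee: 1 of 1 neighbours ≥ 1, becomes infected.
Round 3 — no new infections; cascade stops.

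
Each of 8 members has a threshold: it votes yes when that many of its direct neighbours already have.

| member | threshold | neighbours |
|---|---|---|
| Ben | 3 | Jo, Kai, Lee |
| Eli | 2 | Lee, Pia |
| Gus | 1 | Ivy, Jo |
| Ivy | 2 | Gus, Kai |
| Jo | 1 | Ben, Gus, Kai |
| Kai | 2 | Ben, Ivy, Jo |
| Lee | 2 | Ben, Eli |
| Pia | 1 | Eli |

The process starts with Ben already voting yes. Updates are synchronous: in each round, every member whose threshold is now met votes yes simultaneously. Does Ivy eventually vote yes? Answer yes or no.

Round 1 — Ben votes yes (initial).
Round 2 — checking thresholds:
  Jo: 1 of 3 neighbours ≥ 1, votes yes.
  Kai: 1 of 3 neighbours < 2, below threshold.
  Lee: 1 of 2 neighbours < 2, below threshold.
Round 3 — checking thresholds:
  Gus: 1 of 2 neighbours ≥ 1, votes yes.
  Kai: 2 of 3 neighbours ≥ 2, votes yes.
  Lee: 1 of 2 neighbours < 2, below threshold.
Round 4 — checking thresholds:
  Ivy: 2 of 2 neighbours ≥ 2, votes yes.
  Lee: 1 of 2 neighbours < 2, below threshold.
Round 5 — no new yes votes; cascade stops.

yes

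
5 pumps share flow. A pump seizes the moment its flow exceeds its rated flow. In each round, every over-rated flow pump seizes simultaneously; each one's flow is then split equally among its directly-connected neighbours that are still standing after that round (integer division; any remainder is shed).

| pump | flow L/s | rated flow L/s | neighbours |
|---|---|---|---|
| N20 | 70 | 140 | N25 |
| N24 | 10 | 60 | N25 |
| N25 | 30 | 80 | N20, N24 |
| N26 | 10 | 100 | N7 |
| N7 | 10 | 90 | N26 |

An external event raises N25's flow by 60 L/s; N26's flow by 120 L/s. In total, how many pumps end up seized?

3

Round 1 — N25 at 90 > 80; N26 at 130 > 100. N25, N26 seize.
  N25 sheds 90 L/s to N20, N24: 45 each.
    N20: 70+45 = 115 ≤ 140
    N24: 10+45 = 55 ≤ 60
  N26 sheds 130 L/s to N7: 130 each.
    N7: 10+130 = 140 > 90
Round 2 — N7 seizes.
  N7 sheds 140 L/s: no online neighbours, lost.
No further seizures.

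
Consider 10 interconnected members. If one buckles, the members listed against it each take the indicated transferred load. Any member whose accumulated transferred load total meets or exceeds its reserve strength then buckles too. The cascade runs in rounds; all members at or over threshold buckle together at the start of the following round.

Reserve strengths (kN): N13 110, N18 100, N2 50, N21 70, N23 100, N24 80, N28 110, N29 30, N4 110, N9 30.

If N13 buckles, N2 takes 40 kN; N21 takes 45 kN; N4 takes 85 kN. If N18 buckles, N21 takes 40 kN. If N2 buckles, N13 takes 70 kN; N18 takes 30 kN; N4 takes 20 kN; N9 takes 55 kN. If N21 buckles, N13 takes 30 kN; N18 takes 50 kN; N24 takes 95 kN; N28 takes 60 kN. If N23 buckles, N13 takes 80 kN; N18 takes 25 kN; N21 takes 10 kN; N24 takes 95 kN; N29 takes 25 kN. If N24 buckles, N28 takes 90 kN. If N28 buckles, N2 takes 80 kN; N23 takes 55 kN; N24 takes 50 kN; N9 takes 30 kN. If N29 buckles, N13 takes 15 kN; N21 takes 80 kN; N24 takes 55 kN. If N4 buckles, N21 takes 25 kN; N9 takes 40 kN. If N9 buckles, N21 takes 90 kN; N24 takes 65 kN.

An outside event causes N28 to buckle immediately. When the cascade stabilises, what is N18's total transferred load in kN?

80

Round 1 — N28 buckles (initial).
  N2: +80 → 80 ≥ 50
  N23: +55 → 55 < 100
  N24: +50 → 50 < 80
  N9: +30 → 30 ≥ 30
Round 2 — N2, N9 buckle.
  N13: +70 → 70 < 110
  N18: +30 → 30 < 100
  N21: +90 → 90 ≥ 70
  N24: +65 → 115 ≥ 80
  N4: +20 → 20 < 110
Round 3 — N21, N24 buckle.
  N13: +30 → 100 < 110
  N18: +50 → 80 < 100
No further bucklings.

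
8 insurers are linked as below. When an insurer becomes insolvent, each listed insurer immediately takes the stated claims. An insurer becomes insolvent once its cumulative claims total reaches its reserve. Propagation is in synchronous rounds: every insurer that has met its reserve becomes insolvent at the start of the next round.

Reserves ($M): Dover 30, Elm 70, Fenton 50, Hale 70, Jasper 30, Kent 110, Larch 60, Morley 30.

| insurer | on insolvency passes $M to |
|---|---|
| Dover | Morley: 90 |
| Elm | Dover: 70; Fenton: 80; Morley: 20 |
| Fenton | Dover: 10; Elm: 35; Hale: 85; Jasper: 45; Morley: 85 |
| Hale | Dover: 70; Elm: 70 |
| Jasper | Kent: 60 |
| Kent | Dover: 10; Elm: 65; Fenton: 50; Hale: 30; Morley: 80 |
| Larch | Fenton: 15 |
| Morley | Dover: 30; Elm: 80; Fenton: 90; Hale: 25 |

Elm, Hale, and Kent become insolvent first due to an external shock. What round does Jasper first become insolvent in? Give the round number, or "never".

3

Round 1 — Elm, Hale, Kent become insolvent (initial).
  Dover: +70+70+10 → 150 ≥ 30
  Fenton: +80+50 → 130 ≥ 50
  Morley: +20+80 → 100 ≥ 30
Round 2 — Dover, Fenton, Morley become insolvent.
  Jasper: +45 → 45 ≥ 30
Round 3 — Jasper becomes insolvent.
No further insolvencies.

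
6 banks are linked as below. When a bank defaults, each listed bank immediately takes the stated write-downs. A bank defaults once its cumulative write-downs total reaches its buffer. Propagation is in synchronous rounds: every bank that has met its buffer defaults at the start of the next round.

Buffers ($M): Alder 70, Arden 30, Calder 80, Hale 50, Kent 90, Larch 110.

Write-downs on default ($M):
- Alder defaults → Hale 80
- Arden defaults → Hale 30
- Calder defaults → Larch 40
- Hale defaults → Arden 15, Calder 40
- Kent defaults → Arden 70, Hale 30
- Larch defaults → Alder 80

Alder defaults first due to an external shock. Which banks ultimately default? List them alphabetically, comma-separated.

Round 1 — Alder defaults (initial).
  Hale: +80 → 80 ≥ 50
Round 2 — Hale defaults.
  Arden: +15 → 15 < 30
  Calder: +40 → 40 < 80
No further defaults.

Alder, Hale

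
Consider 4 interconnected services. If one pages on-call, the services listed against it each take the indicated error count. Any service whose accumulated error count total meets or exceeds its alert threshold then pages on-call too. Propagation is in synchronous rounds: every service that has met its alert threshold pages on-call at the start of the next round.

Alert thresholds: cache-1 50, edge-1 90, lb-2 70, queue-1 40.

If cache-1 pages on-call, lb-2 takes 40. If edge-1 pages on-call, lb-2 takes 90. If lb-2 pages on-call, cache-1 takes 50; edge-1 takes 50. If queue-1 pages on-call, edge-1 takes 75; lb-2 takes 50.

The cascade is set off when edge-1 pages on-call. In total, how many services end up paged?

Round 1 — edge-1 pages on-call (initial).
  lb-2: +90 → 90 ≥ 70
Round 2 — lb-2 pages on-call.
  cache-1: +50 → 50 ≥ 50
Round 3 — cache-1 pages on-call.
No further pages.

3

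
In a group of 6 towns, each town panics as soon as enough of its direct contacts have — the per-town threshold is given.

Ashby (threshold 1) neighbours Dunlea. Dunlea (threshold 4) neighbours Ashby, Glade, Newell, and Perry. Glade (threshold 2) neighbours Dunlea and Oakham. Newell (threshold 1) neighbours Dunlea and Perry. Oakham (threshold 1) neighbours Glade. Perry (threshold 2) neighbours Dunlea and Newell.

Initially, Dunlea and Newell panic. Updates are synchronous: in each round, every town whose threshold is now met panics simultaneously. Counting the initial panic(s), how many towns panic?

Round 1 — Dunlea, Newell panic (initial).
Round 2 — checking thresholds:
  Ashby: 1 of 1 neighbours ≥ 1, panics.
  Glade: 1 of 2 neighbours < 2, holds.
  Perry: 2 of 2 neighbours ≥ 2, panics.
Round 3 — no new panics; cascade stops.

4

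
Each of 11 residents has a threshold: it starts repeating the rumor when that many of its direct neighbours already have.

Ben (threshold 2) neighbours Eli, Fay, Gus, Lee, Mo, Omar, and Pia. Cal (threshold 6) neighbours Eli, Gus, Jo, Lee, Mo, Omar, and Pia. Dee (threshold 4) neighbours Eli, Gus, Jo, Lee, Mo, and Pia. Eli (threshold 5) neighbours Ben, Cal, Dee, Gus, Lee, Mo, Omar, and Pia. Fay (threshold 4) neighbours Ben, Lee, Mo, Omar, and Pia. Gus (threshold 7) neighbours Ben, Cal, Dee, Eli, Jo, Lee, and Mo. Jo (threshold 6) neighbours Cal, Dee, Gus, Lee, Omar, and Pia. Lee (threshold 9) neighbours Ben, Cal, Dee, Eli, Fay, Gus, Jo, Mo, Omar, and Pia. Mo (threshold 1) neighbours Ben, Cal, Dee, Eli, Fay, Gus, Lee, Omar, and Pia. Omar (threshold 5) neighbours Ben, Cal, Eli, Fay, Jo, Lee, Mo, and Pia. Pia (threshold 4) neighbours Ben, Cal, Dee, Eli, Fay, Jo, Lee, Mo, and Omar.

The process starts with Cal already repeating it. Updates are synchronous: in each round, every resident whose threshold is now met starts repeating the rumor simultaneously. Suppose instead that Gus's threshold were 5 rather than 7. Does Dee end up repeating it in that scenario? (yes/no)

With Gus's threshold at 5:
Round 1 — Cal starts repeating the rumor (initial).
Round 2 — checking thresholds:
  Eli: 1 of 8 neighbours < 5, below threshold.
  Gus: 1 of 7 neighbours < 5, below threshold.
  Jo: 1 of 6 neighbours < 6, below threshold.
  Lee: 1 of 10 neighbours < 9, below threshold.
  Mo: 1 of 9 neighbours ≥ 1, starts repeating the rumor.
  Omar: 1 of 8 neighbours < 5, below threshold.
  Pia: 1 of 9 neighbours < 4, below threshold.
Round 3 — no new spreads; cascade stops.

no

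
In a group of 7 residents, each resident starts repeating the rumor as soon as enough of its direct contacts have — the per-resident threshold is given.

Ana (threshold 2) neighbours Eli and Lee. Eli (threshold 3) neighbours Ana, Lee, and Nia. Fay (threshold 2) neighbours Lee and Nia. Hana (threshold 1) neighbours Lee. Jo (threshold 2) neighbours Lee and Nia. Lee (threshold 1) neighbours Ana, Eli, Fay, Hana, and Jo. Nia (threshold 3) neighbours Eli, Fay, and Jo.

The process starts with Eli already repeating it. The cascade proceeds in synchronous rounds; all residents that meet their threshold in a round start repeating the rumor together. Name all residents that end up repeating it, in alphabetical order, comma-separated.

Round 1 — Eli starts repeating the rumor (initial).
Round 2 — checking thresholds:
  Ana: 1 of 2 neighbours < 2, below threshold.
  Lee: 1 of 5 neighbours ≥ 1, starts repeating the rumor.
  Nia: 1 of 3 neighbours < 3, below threshold.
Round 3 — checking thresholds:
  Ana: 2 of 2 neighbours ≥ 2, starts repeating the rumor.
  Fay: 1 of 2 neighbours < 2, below threshold.
  Hana: 1 of 1 neighbours ≥ 1, starts repeating the rumor.
  Jo: 1 of 2 neighbours < 2, below threshold.
  Nia: 1 of 3 neighbours < 3, below threshold.
Round 4 — no new spreads; cascade stops.

Ana, Eli, Hana, Lee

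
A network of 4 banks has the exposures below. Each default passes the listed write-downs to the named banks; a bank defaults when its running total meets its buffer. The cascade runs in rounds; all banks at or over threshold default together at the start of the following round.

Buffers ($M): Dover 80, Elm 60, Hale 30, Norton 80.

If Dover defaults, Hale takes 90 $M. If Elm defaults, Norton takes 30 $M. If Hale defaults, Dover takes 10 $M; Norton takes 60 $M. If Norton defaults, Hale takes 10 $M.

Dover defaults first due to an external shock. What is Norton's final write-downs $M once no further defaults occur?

Round 1 — Dover defaults (initial).
  Hale: +90 → 90 ≥ 30
Round 2 — Hale defaults.
  Norton: +60 → 60 < 80
No further defaults.

60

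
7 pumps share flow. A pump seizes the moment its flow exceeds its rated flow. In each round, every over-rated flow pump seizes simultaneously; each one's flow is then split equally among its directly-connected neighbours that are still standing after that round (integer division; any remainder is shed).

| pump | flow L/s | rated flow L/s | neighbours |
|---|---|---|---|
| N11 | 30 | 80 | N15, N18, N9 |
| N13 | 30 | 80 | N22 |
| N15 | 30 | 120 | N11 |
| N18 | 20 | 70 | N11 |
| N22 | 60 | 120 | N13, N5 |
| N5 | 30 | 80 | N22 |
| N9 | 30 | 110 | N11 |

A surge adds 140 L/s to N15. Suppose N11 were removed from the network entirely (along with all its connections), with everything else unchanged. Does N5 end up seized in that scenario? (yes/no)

no

With N11 removed:
Round 1 — N15 at 170 > 120. N15 seizes.
  N15 sheds 170 L/s: no online neighbours, lost.
No further seizures.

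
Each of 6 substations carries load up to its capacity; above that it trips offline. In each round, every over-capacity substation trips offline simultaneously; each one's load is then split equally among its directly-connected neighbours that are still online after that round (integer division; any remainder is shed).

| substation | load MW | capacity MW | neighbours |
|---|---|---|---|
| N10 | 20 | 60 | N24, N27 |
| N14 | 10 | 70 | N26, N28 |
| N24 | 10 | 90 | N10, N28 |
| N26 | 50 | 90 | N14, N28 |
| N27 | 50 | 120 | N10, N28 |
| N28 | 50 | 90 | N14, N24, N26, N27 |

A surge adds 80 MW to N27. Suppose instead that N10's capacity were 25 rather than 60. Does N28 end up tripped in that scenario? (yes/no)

With N10's capacity at 25:
Round 1 — N27 at 130 > 120. N27 trips offline.
  N27 sheds 130 MW to N10, N28: 65 each.
    N10: 20+65 = 85 > 25
    N28: 50+65 = 115 > 90
Round 2 — N10, N28 trip offline.
  N10 sheds 85 MW to N24: 85 each.
    N24: 10+85 = 95 > 90
  N28 sheds 115 MW to N14, N24, N26: 38 each (1 lost).
    N14: 10+38 = 48 ≤ 70
    N24: 95+38 = 133 > 90
    N26: 50+38 = 88 ≤ 90
Round 3 — N24 trips offline.
  N24 sheds 133 MW: no online neighbours, lost.
No further trips.

yes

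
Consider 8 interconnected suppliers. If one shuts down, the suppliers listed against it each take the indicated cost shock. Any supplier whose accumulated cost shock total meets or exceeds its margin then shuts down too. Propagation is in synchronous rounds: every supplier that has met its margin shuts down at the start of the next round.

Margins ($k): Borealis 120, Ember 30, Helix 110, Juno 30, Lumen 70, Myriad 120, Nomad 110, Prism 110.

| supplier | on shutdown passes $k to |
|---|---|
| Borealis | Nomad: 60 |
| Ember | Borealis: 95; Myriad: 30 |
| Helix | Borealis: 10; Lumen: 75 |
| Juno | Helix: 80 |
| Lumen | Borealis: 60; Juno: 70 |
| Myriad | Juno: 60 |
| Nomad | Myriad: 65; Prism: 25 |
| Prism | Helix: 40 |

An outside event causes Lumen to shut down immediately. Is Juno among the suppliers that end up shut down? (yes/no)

Round 1 — Lumen shuts down (initial).
  Borealis: +60 → 60 < 120
  Juno: +70 → 70 ≥ 30
Round 2 — Juno shuts down.
  Helix: +80 → 80 < 110
No further shutdowns.

yes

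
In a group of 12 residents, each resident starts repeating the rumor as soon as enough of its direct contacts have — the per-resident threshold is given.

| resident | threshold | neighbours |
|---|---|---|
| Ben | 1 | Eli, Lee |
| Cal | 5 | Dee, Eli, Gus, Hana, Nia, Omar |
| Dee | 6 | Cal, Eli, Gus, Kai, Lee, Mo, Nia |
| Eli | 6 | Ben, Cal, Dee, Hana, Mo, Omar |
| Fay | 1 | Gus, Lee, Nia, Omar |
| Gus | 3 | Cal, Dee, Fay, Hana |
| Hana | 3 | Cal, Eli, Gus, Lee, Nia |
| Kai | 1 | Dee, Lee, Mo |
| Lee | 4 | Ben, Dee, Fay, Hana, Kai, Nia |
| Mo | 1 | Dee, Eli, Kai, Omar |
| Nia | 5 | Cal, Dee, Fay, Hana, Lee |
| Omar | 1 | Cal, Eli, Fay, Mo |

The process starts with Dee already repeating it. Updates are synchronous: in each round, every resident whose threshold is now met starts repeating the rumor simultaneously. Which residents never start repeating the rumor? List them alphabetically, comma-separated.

Ben, Cal, Eli, Gus, Hana, Lee, Nia

Round 1 — Dee starts repeating the rumor (initial).
Round 2 — checking thresholds:
  Cal: 1 of 6 neighbours < 5, not yet.
  Eli: 1 of 6 neighbours < 6, not yet.
  Gus: 1 of 4 neighbours < 3, not yet.
  Kai: 1 of 3 neighbours ≥ 1, starts repeating the rumor.
  Lee: 1 of 6 neighbours < 4, not yet.
  Mo: 1 of 4 neighbours ≥ 1, starts repeating the rumor.
  Nia: 1 of 5 neighbours < 5, not yet.
Round 3 — checking thresholds:
  Cal: 1 of 6 neighbours < 5, not yet.
  Eli: 2 of 6 neighbours < 6, not yet.
  Gus: 1 of 4 neighbours < 3, not yet.
  Lee: 2 of 6 neighbours < 4, not yet.
  Nia: 1 of 5 neighbours < 5, not yet.
  Omar: 1 of 4 neighbours ≥ 1, starts repeating the rumor.
Round 4 — checking thresholds:
  Cal: 2 of 6 neighbours < 5, not yet.
  Eli: 3 of 6 neighbours < 6, not yet.
  Fay: 1 of 4 neighbours ≥ 1, starts repeating the rumor.
  Gus: 1 of 4 neighbours < 3, not yet.
  Lee: 2 of 6 neighbours < 4, not yet.
  Nia: 1 of 5 neighbours < 5, not yet.
Round 5 — no new spreads; cascade stops.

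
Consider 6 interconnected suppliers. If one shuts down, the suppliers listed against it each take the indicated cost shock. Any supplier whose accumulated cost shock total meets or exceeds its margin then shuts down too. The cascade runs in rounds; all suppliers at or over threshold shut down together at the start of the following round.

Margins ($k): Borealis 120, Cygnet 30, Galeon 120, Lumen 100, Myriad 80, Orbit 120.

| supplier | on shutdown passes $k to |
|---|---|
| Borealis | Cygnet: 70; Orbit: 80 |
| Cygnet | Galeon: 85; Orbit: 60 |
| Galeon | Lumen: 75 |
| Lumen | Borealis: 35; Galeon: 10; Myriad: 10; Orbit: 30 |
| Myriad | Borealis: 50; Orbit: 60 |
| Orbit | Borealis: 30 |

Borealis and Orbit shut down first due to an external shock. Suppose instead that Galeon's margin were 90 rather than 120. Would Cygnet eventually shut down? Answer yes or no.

With Galeon's margin at 90:
Round 1 — Borealis, Orbit shut down (initial).
  Cygnet: +70 → 70 ≥ 30
Round 2 — Cygnet shuts down.
  Galeon: +85 → 85 < 90
No further shutdowns.

yes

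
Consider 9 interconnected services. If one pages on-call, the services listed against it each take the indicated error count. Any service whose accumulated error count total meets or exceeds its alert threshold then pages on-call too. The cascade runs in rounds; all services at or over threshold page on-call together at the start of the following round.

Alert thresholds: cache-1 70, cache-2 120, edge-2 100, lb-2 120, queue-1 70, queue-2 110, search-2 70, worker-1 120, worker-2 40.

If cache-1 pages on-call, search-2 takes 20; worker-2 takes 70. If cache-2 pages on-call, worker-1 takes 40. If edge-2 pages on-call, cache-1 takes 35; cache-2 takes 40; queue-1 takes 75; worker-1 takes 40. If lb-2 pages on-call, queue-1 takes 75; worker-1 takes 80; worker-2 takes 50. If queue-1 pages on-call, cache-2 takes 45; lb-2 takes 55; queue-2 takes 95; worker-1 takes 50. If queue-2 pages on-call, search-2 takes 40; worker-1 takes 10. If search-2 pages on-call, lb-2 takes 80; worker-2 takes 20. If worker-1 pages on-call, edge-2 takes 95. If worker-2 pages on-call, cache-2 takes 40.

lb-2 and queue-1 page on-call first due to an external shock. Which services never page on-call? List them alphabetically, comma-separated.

cache-1, cache-2, edge-2, queue-2, search-2

Round 1 — lb-2, queue-1 page on-call (initial).
  cache-2: +45 → 45 < 120
  queue-2: +95 → 95 < 110
  worker-1: +80+50 → 130 ≥ 120
  worker-2: +50 → 50 ≥ 40
Round 2 — worker-1, worker-2 page on-call.
  cache-2: +40 → 85 < 120
  edge-2: +95 → 95 < 100
No further pages.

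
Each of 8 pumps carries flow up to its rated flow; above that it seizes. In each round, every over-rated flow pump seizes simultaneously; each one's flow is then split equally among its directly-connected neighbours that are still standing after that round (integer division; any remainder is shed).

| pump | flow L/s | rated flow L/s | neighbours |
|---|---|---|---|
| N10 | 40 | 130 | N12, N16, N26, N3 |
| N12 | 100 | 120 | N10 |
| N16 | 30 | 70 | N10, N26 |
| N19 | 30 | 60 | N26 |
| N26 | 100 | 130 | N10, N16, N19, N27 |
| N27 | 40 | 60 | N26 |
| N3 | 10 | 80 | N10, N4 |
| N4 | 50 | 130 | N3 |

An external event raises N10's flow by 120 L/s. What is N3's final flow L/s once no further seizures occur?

50

Round 1 — N10 at 160 > 130. N10 seizes.
  N10 sheds 160 L/s to N12, N16, N26, N3: 40 each.
    N12: 100+40 = 140 > 120
    N16: 30+40 = 70 ≤ 70
    N26: 100+40 = 140 > 130
    N3: 10+40 = 50 ≤ 80
Round 2 — N12, N26 seize.
  N12 sheds 140 L/s: no online neighbours, lost.
  N26 sheds 140 L/s to N16, N19, N27: 46 each (2 lost).
    N16: 70+46 = 116 > 70
    N19: 30+46 = 76 > 60
    N27: 40+46 = 86 > 60
Round 3 — N16, N19, N27 seize.
  N16 sheds 116 L/s: no online neighbours, lost.
  N19 sheds 76 L/s: no online neighbours, lost.
  N27 sheds 86 L/s: no online neighbours, lost.
No further seizures.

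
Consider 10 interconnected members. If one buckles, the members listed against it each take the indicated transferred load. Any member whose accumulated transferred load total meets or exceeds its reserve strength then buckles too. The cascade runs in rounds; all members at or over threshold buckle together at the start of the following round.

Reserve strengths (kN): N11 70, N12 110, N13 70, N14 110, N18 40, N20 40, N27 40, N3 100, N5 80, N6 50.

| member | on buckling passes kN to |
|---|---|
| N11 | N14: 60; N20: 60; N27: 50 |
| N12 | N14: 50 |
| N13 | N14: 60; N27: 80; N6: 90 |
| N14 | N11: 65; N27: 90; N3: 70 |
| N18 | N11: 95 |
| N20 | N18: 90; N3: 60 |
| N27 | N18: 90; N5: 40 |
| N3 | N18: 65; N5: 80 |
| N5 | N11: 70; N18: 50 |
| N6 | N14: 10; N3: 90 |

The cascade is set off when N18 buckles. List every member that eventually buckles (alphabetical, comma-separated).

N11, N18, N20, N27

Round 1 — N18 buckles (initial).
  N11: +95 → 95 ≥ 70
Round 2 — N11 buckles.
  N14: +60 → 60 < 110
  N20: +60 → 60 ≥ 40
  N27: +50 → 50 ≥ 40
Round 3 — N20, N27 buckle.
  N3: +60 → 60 < 100
  N5: +40 → 40 < 80
No further bucklings.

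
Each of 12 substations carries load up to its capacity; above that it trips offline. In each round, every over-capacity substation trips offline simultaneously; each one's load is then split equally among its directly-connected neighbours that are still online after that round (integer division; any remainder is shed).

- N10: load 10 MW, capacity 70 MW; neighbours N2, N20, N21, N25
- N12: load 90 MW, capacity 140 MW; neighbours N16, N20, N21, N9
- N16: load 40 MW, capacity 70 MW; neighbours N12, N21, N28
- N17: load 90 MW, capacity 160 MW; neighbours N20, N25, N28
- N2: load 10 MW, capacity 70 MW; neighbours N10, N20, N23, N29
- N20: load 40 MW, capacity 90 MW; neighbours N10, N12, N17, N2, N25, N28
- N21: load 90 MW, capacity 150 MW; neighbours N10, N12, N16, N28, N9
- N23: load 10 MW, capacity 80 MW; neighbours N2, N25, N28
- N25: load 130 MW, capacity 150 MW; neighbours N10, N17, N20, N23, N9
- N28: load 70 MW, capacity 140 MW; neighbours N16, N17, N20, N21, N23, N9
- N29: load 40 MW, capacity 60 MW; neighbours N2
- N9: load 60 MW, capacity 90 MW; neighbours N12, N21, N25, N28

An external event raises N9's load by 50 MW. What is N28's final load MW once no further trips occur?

Round 1 — N9 at 110 > 90. N9 trips offline.
  N9 sheds 110 MW to N12, N21, N25, N28: 27 each (2 lost).
    N12: 90+27 = 117 ≤ 140
    N21: 90+27 = 117 ≤ 150
    N25: 130+27 = 157 > 150
    N28: 70+27 = 97 ≤ 140
Round 2 — N25 trips offline.
  N25 sheds 157 MW to N10, N17, N20, N23: 39 each (1 lost).
    N10: 10+39 = 49 ≤ 70
    N17: 90+39 = 129 ≤ 160
    N20: 40+39 = 79 ≤ 90
    N23: 10+39 = 49 ≤ 80
No further trips.

97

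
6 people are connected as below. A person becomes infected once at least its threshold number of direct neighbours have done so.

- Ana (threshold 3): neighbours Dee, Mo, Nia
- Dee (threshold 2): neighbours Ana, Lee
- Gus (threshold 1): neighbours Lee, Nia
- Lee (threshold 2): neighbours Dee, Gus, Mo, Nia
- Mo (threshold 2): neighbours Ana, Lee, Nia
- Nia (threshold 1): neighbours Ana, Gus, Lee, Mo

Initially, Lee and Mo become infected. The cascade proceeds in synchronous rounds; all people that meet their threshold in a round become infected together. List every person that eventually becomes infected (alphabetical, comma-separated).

Round 1 — Lee, Mo become infected (initial).
Round 2 — checking thresholds:
  Ana: 1 of 3 neighbours < 3, not yet.
  Dee: 1 of 2 neighbours < 2, not yet.
  Gus: 1 of 2 neighbours ≥ 1, becomes infected.
  Nia: 2 of 4 neighbours ≥ 1, becomes infected.
Round 3 — no new infections; cascade stops.

Gus, Lee, Mo, Nia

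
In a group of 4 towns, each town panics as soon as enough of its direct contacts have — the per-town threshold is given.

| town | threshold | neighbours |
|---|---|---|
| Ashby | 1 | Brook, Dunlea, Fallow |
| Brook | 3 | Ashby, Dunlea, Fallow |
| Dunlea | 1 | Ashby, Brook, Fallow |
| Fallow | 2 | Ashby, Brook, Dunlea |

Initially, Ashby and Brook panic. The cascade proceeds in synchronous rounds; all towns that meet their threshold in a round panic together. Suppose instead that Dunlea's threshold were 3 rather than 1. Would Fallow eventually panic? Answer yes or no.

With Dunlea's threshold at 3:
Round 1 — Ashby, Brook panic (initial).
Round 2 — checking thresholds:
  Dunlea: 2 of 3 neighbours < 3, below threshold.
  Fallow: 2 of 3 neighbours ≥ 2, panics.
Round 3 — checking thresholds:
  Dunlea: 3 of 3 neighbours ≥ 3, panics.
Round 4 — no new panics; cascade stops.

yes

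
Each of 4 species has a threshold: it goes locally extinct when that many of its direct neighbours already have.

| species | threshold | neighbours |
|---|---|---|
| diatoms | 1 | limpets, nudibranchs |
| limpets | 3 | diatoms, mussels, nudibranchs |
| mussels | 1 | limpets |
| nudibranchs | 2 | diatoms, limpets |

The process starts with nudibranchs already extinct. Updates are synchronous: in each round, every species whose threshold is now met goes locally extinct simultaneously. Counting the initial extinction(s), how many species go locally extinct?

Round 1 — nudibranchs goes locally extinct (initial).
Round 2 — checking thresholds:
  diatoms: 1 of 2 neighbours ≥ 1, goes locally extinct.
  limpets: 1 of 3 neighbours < 3, below threshold.
Round 3 — no new extinctions; cascade stops.

2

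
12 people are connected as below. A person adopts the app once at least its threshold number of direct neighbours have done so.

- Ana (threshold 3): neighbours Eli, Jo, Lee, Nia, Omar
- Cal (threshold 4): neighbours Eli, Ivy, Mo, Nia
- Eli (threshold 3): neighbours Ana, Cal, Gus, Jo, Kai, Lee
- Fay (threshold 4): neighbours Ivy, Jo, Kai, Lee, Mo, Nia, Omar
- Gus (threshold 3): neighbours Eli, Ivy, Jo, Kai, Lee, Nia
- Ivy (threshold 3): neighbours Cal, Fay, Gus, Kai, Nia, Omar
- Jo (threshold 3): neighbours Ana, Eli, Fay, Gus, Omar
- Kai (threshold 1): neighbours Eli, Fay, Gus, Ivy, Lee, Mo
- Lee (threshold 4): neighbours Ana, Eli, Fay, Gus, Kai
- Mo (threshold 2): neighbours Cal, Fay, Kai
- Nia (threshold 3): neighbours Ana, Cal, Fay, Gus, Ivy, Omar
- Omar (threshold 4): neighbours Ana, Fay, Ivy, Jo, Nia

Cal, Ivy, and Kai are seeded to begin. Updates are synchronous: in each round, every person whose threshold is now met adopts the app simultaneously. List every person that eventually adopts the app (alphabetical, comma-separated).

Cal, Ivy, Kai, Mo

Round 1 — Cal, Ivy, Kai adopt the app (initial).
Round 2 — checking thresholds:
  Eli: 2 of 6 neighbours < 3, holds.
  Fay: 2 of 7 neighbours < 4, holds.
  Gus: 2 of 6 neighbours < 3, holds.
  Lee: 1 of 5 neighbours < 4, holds.
  Mo: 2 of 3 neighbours ≥ 2, adopts the app.
  Nia: 2 of 6 neighbours < 3, holds.
  Omar: 1 of 5 neighbours < 4, holds.
Round 3 — no new adoptions; cascade stops.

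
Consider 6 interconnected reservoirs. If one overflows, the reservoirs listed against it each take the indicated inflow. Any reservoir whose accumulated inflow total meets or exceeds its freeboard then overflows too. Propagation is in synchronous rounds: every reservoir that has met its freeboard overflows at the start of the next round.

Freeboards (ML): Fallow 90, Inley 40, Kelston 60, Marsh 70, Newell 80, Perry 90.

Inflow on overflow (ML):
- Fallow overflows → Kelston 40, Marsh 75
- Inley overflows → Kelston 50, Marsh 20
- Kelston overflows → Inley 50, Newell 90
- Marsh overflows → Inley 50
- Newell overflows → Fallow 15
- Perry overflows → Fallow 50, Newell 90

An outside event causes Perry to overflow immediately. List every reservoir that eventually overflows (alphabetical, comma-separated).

Round 1 — Perry overflows (initial).
  Fallow: +50 → 50 < 90
  Newell: +90 → 90 ≥ 80
Round 2 — Newell overflows.
  Fallow: +15 → 65 < 90
No further overflows.

Newell, Perry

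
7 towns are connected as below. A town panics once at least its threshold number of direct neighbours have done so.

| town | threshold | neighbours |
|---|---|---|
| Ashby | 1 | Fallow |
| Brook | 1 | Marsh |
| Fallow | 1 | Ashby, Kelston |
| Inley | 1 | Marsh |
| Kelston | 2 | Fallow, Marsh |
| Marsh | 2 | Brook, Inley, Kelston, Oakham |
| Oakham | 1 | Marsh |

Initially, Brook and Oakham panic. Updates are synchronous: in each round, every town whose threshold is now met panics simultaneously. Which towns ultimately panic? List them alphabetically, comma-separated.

Round 1 — Brook, Oakham panic (initial).
Round 2 — checking thresholds:
  Marsh: 2 of 4 neighbours ≥ 2, panics.
Round 3 — checking thresholds:
  Inley: 1 of 1 neighbours ≥ 1, panics.
  Kelston: 1 of 2 neighbours < 2, below threshold.
Round 4 — no new panics; cascade stops.

Brook, Inley, Marsh, Oakham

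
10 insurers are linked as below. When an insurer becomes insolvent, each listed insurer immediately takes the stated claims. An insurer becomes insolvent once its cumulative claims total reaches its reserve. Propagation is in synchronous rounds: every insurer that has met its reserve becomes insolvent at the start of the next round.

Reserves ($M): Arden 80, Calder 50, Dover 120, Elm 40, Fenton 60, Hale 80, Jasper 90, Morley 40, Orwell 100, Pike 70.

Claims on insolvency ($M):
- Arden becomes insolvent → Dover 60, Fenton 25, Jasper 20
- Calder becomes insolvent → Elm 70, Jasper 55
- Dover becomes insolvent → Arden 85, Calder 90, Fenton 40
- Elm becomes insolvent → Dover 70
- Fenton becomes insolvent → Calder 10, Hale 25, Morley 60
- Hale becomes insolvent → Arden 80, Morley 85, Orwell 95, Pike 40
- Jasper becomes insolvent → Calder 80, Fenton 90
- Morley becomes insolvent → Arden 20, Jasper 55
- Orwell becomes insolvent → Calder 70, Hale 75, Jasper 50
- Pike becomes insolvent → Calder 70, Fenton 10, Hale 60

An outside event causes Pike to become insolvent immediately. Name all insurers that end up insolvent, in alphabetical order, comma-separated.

Round 1 — Pike becomes insolvent (initial).
  Calder: +70 → 70 ≥ 50
  Fenton: +10 → 10 < 60
  Hale: +60 → 60 < 80
Round 2 — Calder becomes insolvent.
  Elm: +70 → 70 ≥ 40
  Jasper: +55 → 55 < 90
Round 3 — Elm becomes insolvent.
  Dover: +70 → 70 < 120
No further insolvencies.

Calder, Elm, Pike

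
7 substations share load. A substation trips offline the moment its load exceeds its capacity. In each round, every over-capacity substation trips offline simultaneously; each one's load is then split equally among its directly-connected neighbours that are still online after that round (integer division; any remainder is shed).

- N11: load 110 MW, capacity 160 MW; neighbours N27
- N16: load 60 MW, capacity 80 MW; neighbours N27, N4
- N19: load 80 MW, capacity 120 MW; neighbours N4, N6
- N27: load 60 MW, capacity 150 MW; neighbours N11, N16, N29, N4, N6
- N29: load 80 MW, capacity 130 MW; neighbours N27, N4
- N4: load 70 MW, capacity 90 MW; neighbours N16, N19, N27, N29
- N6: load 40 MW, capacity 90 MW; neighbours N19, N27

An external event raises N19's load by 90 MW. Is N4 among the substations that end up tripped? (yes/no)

yes

Round 1 — N19 at 170 > 120. N19 trips offline.
  N19 sheds 170 MW to N4, N6: 85 each.
    N4: 70+85 = 155 > 90
    N6: 40+85 = 125 > 90
Round 2 — N4, N6 trip offline.
  N4 sheds 155 MW to N16, N27, N29: 51 each (2 lost).
    N16: 60+51 = 111 > 80
    N27: 60+51 = 111 ≤ 150
    N29: 80+51 = 131 > 130
  N6 sheds 125 MW to N27: 125 each.
    N27: 111+125 = 236 > 150
Round 3 — N16, N27, N29 trip offline.
  N16 sheds 111 MW: no online neighbours, lost.
  N27 sheds 236 MW to N11: 236 each.
    N11: 110+236 = 346 > 160
  N29 sheds 131 MW: no online neighbours, lost.
Round 4 — N11 trips offline.
  N11 sheds 346 MW: no online neighbours, lost.
No further trips.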